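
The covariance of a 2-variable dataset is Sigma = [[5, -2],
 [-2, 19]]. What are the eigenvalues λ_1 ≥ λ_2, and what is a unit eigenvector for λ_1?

Step 1 — characteristic polynomial of 2×2 Sigma:
  det(Sigma - λI) = λ² - trace · λ + det = 0.
  trace = 5 + 19 = 24, det = 5·19 - (-2)² = 91.
Step 2 — discriminant:
  Δ = trace² - 4·det = 576 - 364 = 212.
Step 3 — eigenvalues:
  λ = (trace ± √Δ)/2 = (24 ± 14.5602)/2,
  λ_1 = 19.2801,  λ_2 = 4.7199.

Step 4 — unit eigenvector for λ_1: solve (Sigma - λ_1 I)v = 0. First row:
  (5 - 19.2801)·v_x + (-2)·v_y = 0, i.e. (-14.2801)·v_x + (-2)·v_y = 0,
  so v ∝ (b, λ_1 - a) = (-2, 14.2801); multiply by -1 so the first entry is positive: u = (2, -14.2801).
  ||u|| = √((2)² + (-14.2801)²) = √(207.9215) ≈ 14.4195,
  v_1 = u/||u|| ≈ (0.1387, -0.9903) (||v_1|| = 1).

λ_1 = 19.2801,  λ_2 = 4.7199;  v_1 ≈ (0.1387, -0.9903)


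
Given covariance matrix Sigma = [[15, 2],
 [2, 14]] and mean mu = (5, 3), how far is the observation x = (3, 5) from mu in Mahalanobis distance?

Step 1 — centre the observation: (x - mu) = (-2, 2).

Step 2 — invert Sigma. det(Sigma) = 15·14 - (2)² = 206.
  Sigma^{-1} = (1/det) · [[d, -b], [-b, a]] = [[0.068, -0.0097],
 [-0.0097, 0.0728]].

Step 3 — form the quadratic (x - mu)^T · Sigma^{-1} · (x - mu):
  Sigma^{-1} · (x - mu) = (-0.1553, 0.165).
  (x - mu)^T · [Sigma^{-1} · (x - mu)] = (-2)·(-0.1553) + (2)·(0.165) = 0.6408.

Step 4 — take square root: d = √(0.6408) ≈ 0.8005.

d(x, mu) = √(0.6408) ≈ 0.8005


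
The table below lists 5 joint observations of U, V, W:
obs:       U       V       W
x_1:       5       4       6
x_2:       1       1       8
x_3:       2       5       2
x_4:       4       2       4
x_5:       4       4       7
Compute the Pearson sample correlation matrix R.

Step 1 — column means:
  mean(U) = (5 + 1 + 2 + 4 + 4) / 5 = 16/5 = 3.2
  mean(V) = (4 + 1 + 5 + 2 + 4) / 5 = 16/5 = 3.2
  mean(W) = (6 + 8 + 2 + 4 + 7) / 5 = 27/5 = 5.4

Step 2 — sample variances and covariances s[i,j] = (1/(n-1)) · Σ_k (x_{k,i} - mean_i) · (x_{k,j} - mean_j), with n-1 = 4:
  s[U,U] = ((1.8)·(1.8) + (-2.2)·(-2.2) + (-1.2)·(-1.2) + (0.8)·(0.8) + (0.8)·(0.8)) / 4 = 10.8/4 = 2.7
  s[U,V] = ((1.8)·(0.8) + (-2.2)·(-2.2) + (-1.2)·(1.8) + (0.8)·(-1.2) + (0.8)·(0.8)) / 4 = 3.8/4 = 0.95
  s[U,W] = ((1.8)·(0.6) + (-2.2)·(2.6) + (-1.2)·(-3.4) + (0.8)·(-1.4) + (0.8)·(1.6)) / 4 = -0.4/4 = -0.1
  s[V,V] = ((0.8)·(0.8) + (-2.2)·(-2.2) + (1.8)·(1.8) + (-1.2)·(-1.2) + (0.8)·(0.8)) / 4 = 10.8/4 = 2.7
  s[V,W] = ((0.8)·(0.6) + (-2.2)·(2.6) + (1.8)·(-3.4) + (-1.2)·(-1.4) + (0.8)·(1.6)) / 4 = -8.4/4 = -2.1
  s[W,W] = ((0.6)·(0.6) + (2.6)·(2.6) + (-3.4)·(-3.4) + (-1.4)·(-1.4) + (1.6)·(1.6)) / 4 = 23.2/4 = 5.8
  Sample standard deviations s_i = √(s[i,i]):
  s(U) = √(2.7) = 1.6432
  s(V) = √(2.7) = 1.6432
  s(W) = √(5.8) = 2.4083

Step 3 — r_{ij} = s_{ij} / (s_i · s_j):
  r[U,U] = 1 (diagonal).
  r[U,V] = 0.95 / (1.6432 · 1.6432) = 0.95 / 2.7 = 0.3519
  r[U,W] = -0.1 / (1.6432 · 2.4083) = -0.1 / 3.9573 = -0.0253
  r[V,V] = 1 (diagonal).
  r[V,W] = -2.1 / (1.6432 · 2.4083) = -2.1 / 3.9573 = -0.5307
  r[W,W] = 1 (diagonal).

R is symmetric with unit diagonal. Assembling:

R = [[1, 0.3519, -0.0253],
 [0.3519, 1, -0.5307],
 [-0.0253, -0.5307, 1]]


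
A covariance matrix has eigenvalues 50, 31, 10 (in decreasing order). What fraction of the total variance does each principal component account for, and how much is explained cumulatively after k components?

Step 1 — total variance = trace(Sigma) = Σ λ_i = 50 + 31 + 10 = 91.

Step 2 — fraction explained by component i = λ_i / Σ λ:
  PC1: 50/91 = 0.5495
  PC2: 31/91 = 0.3407
  PC3: 10/91 = 0.1099

Step 3 — cumulative fraction after k components = (λ_1 + ... + λ_k) / Σ λ:
  k = 1: 50/91 = 0.5495
  k = 2: (50 + 31)/91 = 81/91 = 0.8901
  k = 3: (50 + 31 + 10)/91 = 91/91 = 1

Summary (fraction, with percent):

explained: PC1 0.5495 (54.95%), PC2 0.3407 (34.07%), PC3 0.1099 (10.99%);  cumulative: 0.5495, 0.8901, 1


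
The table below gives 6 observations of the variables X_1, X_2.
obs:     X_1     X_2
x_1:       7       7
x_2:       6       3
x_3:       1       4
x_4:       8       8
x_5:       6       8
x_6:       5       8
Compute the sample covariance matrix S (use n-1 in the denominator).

Step 1 — column means:
  mean(X_1) = (7 + 6 + 1 + 8 + 6 + 5) / 6 = 33/6 = 5.5
  mean(X_2) = (7 + 3 + 4 + 8 + 8 + 8) / 6 = 38/6 = 6.3333

Step 2 — sample covariance S[i,j] = (1/(n-1)) · Σ_k (x_{k,i} - mean_i) · (x_{k,j} - mean_j), with n-1 = 5.
  S[X_1,X_1] = ((1.5)·(1.5) + (0.5)·(0.5) + (-4.5)·(-4.5) + (2.5)·(2.5) + (0.5)·(0.5) + (-0.5)·(-0.5)) / 5 = 29.5/5 = 5.9
  S[X_1,X_2] = ((1.5)·(0.6667) + (0.5)·(-3.3333) + (-4.5)·(-2.3333) + (2.5)·(1.6667) + (0.5)·(1.6667) + (-0.5)·(1.6667)) / 5 = 14/5 = 2.8
  S[X_2,X_2] = ((0.6667)·(0.6667) + (-3.3333)·(-3.3333) + (-2.3333)·(-2.3333) + (1.6667)·(1.6667) + (1.6667)·(1.6667) + (1.6667)·(1.6667)) / 5 = 25.3333/5 = 5.0667

S is symmetric (S[j,i] = S[i,j]). Assembling:

S = [[5.9, 2.8],
 [2.8, 5.0667]]


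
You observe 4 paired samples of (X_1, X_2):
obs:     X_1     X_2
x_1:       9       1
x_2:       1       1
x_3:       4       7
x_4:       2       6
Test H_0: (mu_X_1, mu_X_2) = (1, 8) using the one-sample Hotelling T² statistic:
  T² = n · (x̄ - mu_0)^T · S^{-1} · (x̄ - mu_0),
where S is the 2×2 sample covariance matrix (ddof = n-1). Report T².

Step 1 — sample mean vector:
  mean(X_1) = (9 + 1 + 4 + 2) / 4 = 16/4 = 4
  mean(X_2) = (1 + 1 + 7 + 6) / 4 = 15/4 = 3.75
  x̄ = (4, 3.75),  deviation x̄ - mu_0 = (4, 3.75) - (1, 8) = (3, -4.25).

Step 2 — sample covariance matrix, S[i,j] = (1/(n-1)) · Σ_k (x_{k,i} - mean_i) · (x_{k,j} - mean_j), divisor n-1 = 3:
  S[X_1,X_1] = ((5)·(5) + (-3)·(-3) + (0)·(0) + (-2)·(-2)) / 3 = 38/3 = 12.6667
  S[X_1,X_2] = ((5)·(-2.75) + (-3)·(-2.75) + (0)·(3.25) + (-2)·(2.25)) / 3 = -10/3 = -3.3333
  S[X_2,X_2] = ((-2.75)·(-2.75) + (-2.75)·(-2.75) + (3.25)·(3.25) + (2.25)·(2.25)) / 3 = 30.75/3 = 10.25
  S = [[12.6667, -3.3333],
 [-3.3333, 10.25]].

Step 3 — invert S. det(S) = 12.6667·10.25 - (-3.3333)² = 118.7222.
  S^{-1} = (1/det) · [[d, -b], [-b, a]] = [[0.0863, 0.0281],
 [0.0281, 0.1067]].

Step 4 — quadratic form (x̄ - mu_0)^T · S^{-1} · (x̄ - mu_0):
  S^{-1} · (x̄ - mu_0) = (0.1397, -0.3692),
  (x̄ - mu_0)^T · [...] = (3)·(0.1397) + (-4.25)·(-0.3692) = 1.9882.

Step 5 — scale by n: T² = 4 · 1.9882 = 7.9527.

T² ≈ 7.9527


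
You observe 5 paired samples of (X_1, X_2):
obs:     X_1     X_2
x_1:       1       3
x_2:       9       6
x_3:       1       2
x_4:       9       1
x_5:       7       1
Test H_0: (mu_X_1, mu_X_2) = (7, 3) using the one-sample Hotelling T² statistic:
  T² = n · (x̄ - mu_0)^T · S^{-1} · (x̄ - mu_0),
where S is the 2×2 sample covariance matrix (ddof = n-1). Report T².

Step 1 — sample mean vector:
  mean(X_1) = (1 + 9 + 1 + 9 + 7) / 5 = 27/5 = 5.4
  mean(X_2) = (3 + 6 + 2 + 1 + 1) / 5 = 13/5 = 2.6
  x̄ = (5.4, 2.6),  deviation x̄ - mu_0 = (5.4, 2.6) - (7, 3) = (-1.6, -0.4).

Step 2 — sample covariance matrix, S[i,j] = (1/(n-1)) · Σ_k (x_{k,i} - mean_i) · (x_{k,j} - mean_j), divisor n-1 = 4:
  S[X_1,X_1] = ((-4.4)·(-4.4) + (3.6)·(3.6) + (-4.4)·(-4.4) + (3.6)·(3.6) + (1.6)·(1.6)) / 4 = 67.2/4 = 16.8
  S[X_1,X_2] = ((-4.4)·(0.4) + (3.6)·(3.4) + (-4.4)·(-0.6) + (3.6)·(-1.6) + (1.6)·(-1.6)) / 4 = 4.8/4 = 1.2
  S[X_2,X_2] = ((0.4)·(0.4) + (3.4)·(3.4) + (-0.6)·(-0.6) + (-1.6)·(-1.6) + (-1.6)·(-1.6)) / 4 = 17.2/4 = 4.3
  S = [[16.8, 1.2],
 [1.2, 4.3]].

Step 3 — invert S. det(S) = 16.8·4.3 - (1.2)² = 70.8.
  S^{-1} = (1/det) · [[d, -b], [-b, a]] = [[0.0607, -0.0169],
 [-0.0169, 0.2373]].

Step 4 — quadratic form (x̄ - mu_0)^T · S^{-1} · (x̄ - mu_0):
  S^{-1} · (x̄ - mu_0) = (-0.0904, -0.0678),
  (x̄ - mu_0)^T · [...] = (-1.6)·(-0.0904) + (-0.4)·(-0.0678) = 0.1718.

Step 5 — scale by n: T² = 5 · 0.1718 = 0.8588.

T² ≈ 0.8588


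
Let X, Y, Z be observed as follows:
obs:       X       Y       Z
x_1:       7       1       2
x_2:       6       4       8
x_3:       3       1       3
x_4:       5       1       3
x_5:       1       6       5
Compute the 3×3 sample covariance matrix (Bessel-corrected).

Step 1 — column means:
  mean(X) = (7 + 6 + 3 + 5 + 1) / 5 = 22/5 = 4.4
  mean(Y) = (1 + 4 + 1 + 1 + 6) / 5 = 13/5 = 2.6
  mean(Z) = (2 + 8 + 3 + 3 + 5) / 5 = 21/5 = 4.2

Step 2 — sample covariance S[i,j] = (1/(n-1)) · Σ_k (x_{k,i} - mean_i) · (x_{k,j} - mean_j), with n-1 = 4.
  S[X,X] = ((2.6)·(2.6) + (1.6)·(1.6) + (-1.4)·(-1.4) + (0.6)·(0.6) + (-3.4)·(-3.4)) / 4 = 23.2/4 = 5.8
  S[X,Y] = ((2.6)·(-1.6) + (1.6)·(1.4) + (-1.4)·(-1.6) + (0.6)·(-1.6) + (-3.4)·(3.4)) / 4 = -12.2/4 = -3.05
  S[X,Z] = ((2.6)·(-2.2) + (1.6)·(3.8) + (-1.4)·(-1.2) + (0.6)·(-1.2) + (-3.4)·(0.8)) / 4 = -1.4/4 = -0.35
  S[Y,Y] = ((-1.6)·(-1.6) + (1.4)·(1.4) + (-1.6)·(-1.6) + (-1.6)·(-1.6) + (3.4)·(3.4)) / 4 = 21.2/4 = 5.3
  S[Y,Z] = ((-1.6)·(-2.2) + (1.4)·(3.8) + (-1.6)·(-1.2) + (-1.6)·(-1.2) + (3.4)·(0.8)) / 4 = 15.4/4 = 3.85
  S[Z,Z] = ((-2.2)·(-2.2) + (3.8)·(3.8) + (-1.2)·(-1.2) + (-1.2)·(-1.2) + (0.8)·(0.8)) / 4 = 22.8/4 = 5.7

S is symmetric (S[j,i] = S[i,j]). Assembling:

S = [[5.8, -3.05, -0.35],
 [-3.05, 5.3, 3.85],
 [-0.35, 3.85, 5.7]]


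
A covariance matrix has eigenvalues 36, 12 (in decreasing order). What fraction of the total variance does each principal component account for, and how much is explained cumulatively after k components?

Step 1 — total variance = trace(Sigma) = Σ λ_i = 36 + 12 = 48.

Step 2 — fraction explained by component i = λ_i / Σ λ:
  PC1: 36/48 = 0.75
  PC2: 12/48 = 0.25

Step 3 — cumulative fraction after k components = (λ_1 + ... + λ_k) / Σ λ:
  k = 1: 36/48 = 0.75
  k = 2: (36 + 12)/48 = 48/48 = 1

Summary (fraction, with percent):

explained: PC1 0.75 (75%), PC2 0.25 (25%);  cumulative: 0.75, 1


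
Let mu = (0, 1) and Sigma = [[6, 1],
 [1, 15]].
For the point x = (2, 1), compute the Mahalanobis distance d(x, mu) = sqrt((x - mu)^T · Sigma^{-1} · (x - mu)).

Step 1 — centre the observation: (x - mu) = (2, 0).

Step 2 — invert Sigma. det(Sigma) = 6·15 - (1)² = 89.
  Sigma^{-1} = (1/det) · [[d, -b], [-b, a]] = [[0.1685, -0.0112],
 [-0.0112, 0.0674]].

Step 3 — form the quadratic (x - mu)^T · Sigma^{-1} · (x - mu):
  Sigma^{-1} · (x - mu) = (0.3371, -0.0225).
  (x - mu)^T · [Sigma^{-1} · (x - mu)] = (2)·(0.3371) + (0)·(-0.0225) = 0.6742.

Step 4 — take square root: d = √(0.6742) ≈ 0.8211.

d(x, mu) = √(0.6742) ≈ 0.8211


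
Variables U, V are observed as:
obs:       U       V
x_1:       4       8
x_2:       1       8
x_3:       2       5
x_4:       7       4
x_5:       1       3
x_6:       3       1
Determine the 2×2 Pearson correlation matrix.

Step 1 — column means:
  mean(U) = (4 + 1 + 2 + 7 + 1 + 3) / 6 = 18/6 = 3
  mean(V) = (8 + 8 + 5 + 4 + 3 + 1) / 6 = 29/6 = 4.8333

Step 2 — sample variances and covariances s[i,j] = (1/(n-1)) · Σ_k (x_{k,i} - mean_i) · (x_{k,j} - mean_j), with n-1 = 5:
  s[U,U] = ((1)·(1) + (-2)·(-2) + (-1)·(-1) + (4)·(4) + (-2)·(-2) + (0)·(0)) / 5 = 26/5 = 5.2
  s[U,V] = ((1)·(3.1667) + (-2)·(3.1667) + (-1)·(0.1667) + (4)·(-0.8333) + (-2)·(-1.8333) + (0)·(-3.8333)) / 5 = -3/5 = -0.6
  s[V,V] = ((3.1667)·(3.1667) + (3.1667)·(3.1667) + (0.1667)·(0.1667) + (-0.8333)·(-0.8333) + (-1.8333)·(-1.8333) + (-3.8333)·(-3.8333)) / 5 = 38.8333/5 = 7.7667
  Sample standard deviations s_i = √(s[i,i]):
  s(U) = √(5.2) = 2.2804
  s(V) = √(7.7667) = 2.7869

Step 3 — r_{ij} = s_{ij} / (s_i · s_j):
  r[U,U] = 1 (diagonal).
  r[U,V] = -0.6 / (2.2804 · 2.7869) = -0.6 / 6.3551 = -0.0944
  r[V,V] = 1 (diagonal).

R is symmetric with unit diagonal. Assembling:

R = [[1, -0.0944],
 [-0.0944, 1]]


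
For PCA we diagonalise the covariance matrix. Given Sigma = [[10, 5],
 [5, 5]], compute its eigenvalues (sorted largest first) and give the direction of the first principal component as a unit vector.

Step 1 — characteristic polynomial of 2×2 Sigma:
  det(Sigma - λI) = λ² - trace · λ + det = 0.
  trace = 10 + 5 = 15, det = 10·5 - (5)² = 25.
Step 2 — discriminant:
  Δ = trace² - 4·det = 225 - 100 = 125.
Step 3 — eigenvalues:
  λ = (trace ± √Δ)/2 = (15 ± 11.1803)/2,
  λ_1 = 13.0902,  λ_2 = 1.9098.

Step 4 — unit eigenvector for λ_1: solve (Sigma - λ_1 I)v = 0. First row:
  (10 - 13.0902)·v_x + (5)·v_y = 0, i.e. (-3.0902)·v_x + (5)·v_y = 0,
  so v ∝ (b, λ_1 - a) = (5, 3.0902) = u.
  ||u|| = √((5)² + (3.0902)²) = √(34.5492) ≈ 5.8779,
  v_1 = u/||u|| ≈ (0.8507, 0.5257) (||v_1|| = 1).

λ_1 = 13.0902,  λ_2 = 1.9098;  v_1 ≈ (0.8507, 0.5257)


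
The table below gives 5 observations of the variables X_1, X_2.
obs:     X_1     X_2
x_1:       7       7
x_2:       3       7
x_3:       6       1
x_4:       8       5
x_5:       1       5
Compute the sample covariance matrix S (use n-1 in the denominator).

Step 1 — column means:
  mean(X_1) = (7 + 3 + 6 + 8 + 1) / 5 = 25/5 = 5
  mean(X_2) = (7 + 7 + 1 + 5 + 5) / 5 = 25/5 = 5

Step 2 — sample covariance S[i,j] = (1/(n-1)) · Σ_k (x_{k,i} - mean_i) · (x_{k,j} - mean_j), with n-1 = 4.
  S[X_1,X_1] = ((2)·(2) + (-2)·(-2) + (1)·(1) + (3)·(3) + (-4)·(-4)) / 4 = 34/4 = 8.5
  S[X_1,X_2] = ((2)·(2) + (-2)·(2) + (1)·(-4) + (3)·(0) + (-4)·(0)) / 4 = -4/4 = -1
  S[X_2,X_2] = ((2)·(2) + (2)·(2) + (-4)·(-4) + (0)·(0) + (0)·(0)) / 4 = 24/4 = 6

S is symmetric (S[j,i] = S[i,j]). Assembling:

S = [[8.5, -1],
 [-1, 6]]


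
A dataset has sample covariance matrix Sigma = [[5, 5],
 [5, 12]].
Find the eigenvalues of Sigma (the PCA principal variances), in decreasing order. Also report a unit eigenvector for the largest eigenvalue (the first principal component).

Step 1 — characteristic polynomial of 2×2 Sigma:
  det(Sigma - λI) = λ² - trace · λ + det = 0.
  trace = 5 + 12 = 17, det = 5·12 - (5)² = 35.
Step 2 — discriminant:
  Δ = trace² - 4·det = 289 - 140 = 149.
Step 3 — eigenvalues:
  λ = (trace ± √Δ)/2 = (17 ± 12.2066)/2,
  λ_1 = 14.6033,  λ_2 = 2.3967.

Step 4 — unit eigenvector for λ_1: solve (Sigma - λ_1 I)v = 0. First row:
  (5 - 14.6033)·v_x + (5)·v_y = 0, i.e. (-9.6033)·v_x + (5)·v_y = 0,
  so v ∝ (b, λ_1 - a) = (5, 9.6033) = u.
  ||u|| = √((5)² + (9.6033)²) = √(117.2229) ≈ 10.827,
  v_1 = u/||u|| ≈ (0.4618, 0.887) (||v_1|| = 1).

λ_1 = 14.6033,  λ_2 = 2.3967;  v_1 ≈ (0.4618, 0.887)


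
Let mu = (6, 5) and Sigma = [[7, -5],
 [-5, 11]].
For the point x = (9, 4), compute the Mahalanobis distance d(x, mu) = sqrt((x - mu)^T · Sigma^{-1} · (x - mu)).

Step 1 — centre the observation: (x - mu) = (3, -1).

Step 2 — invert Sigma. det(Sigma) = 7·11 - (-5)² = 52.
  Sigma^{-1} = (1/det) · [[d, -b], [-b, a]] = [[0.2115, 0.0962],
 [0.0962, 0.1346]].

Step 3 — form the quadratic (x - mu)^T · Sigma^{-1} · (x - mu):
  Sigma^{-1} · (x - mu) = (0.5385, 0.1538).
  (x - mu)^T · [Sigma^{-1} · (x - mu)] = (3)·(0.5385) + (-1)·(0.1538) = 1.4615.

Step 4 — take square root: d = √(1.4615) ≈ 1.2089.

d(x, mu) = √(1.4615) ≈ 1.2089


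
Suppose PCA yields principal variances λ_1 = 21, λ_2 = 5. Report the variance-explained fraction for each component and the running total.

Step 1 — total variance = trace(Sigma) = Σ λ_i = 21 + 5 = 26.

Step 2 — fraction explained by component i = λ_i / Σ λ:
  PC1: 21/26 = 0.8077
  PC2: 5/26 = 0.1923

Step 3 — cumulative fraction after k components = (λ_1 + ... + λ_k) / Σ λ:
  k = 1: 21/26 = 0.8077
  k = 2: (21 + 5)/26 = 26/26 = 1

Summary (fraction, with percent):

explained: PC1 0.8077 (80.77%), PC2 0.1923 (19.23%);  cumulative: 0.8077, 1


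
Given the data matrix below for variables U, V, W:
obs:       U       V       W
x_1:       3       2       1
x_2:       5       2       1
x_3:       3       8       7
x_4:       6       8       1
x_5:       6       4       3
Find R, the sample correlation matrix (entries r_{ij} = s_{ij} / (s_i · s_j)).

Step 1 — column means:
  mean(U) = (3 + 5 + 3 + 6 + 6) / 5 = 23/5 = 4.6
  mean(V) = (2 + 2 + 8 + 8 + 4) / 5 = 24/5 = 4.8
  mean(W) = (1 + 1 + 7 + 1 + 3) / 5 = 13/5 = 2.6

Step 2 — sample variances and covariances s[i,j] = (1/(n-1)) · Σ_k (x_{k,i} - mean_i) · (x_{k,j} - mean_j), with n-1 = 4:
  s[U,U] = ((-1.6)·(-1.6) + (0.4)·(0.4) + (-1.6)·(-1.6) + (1.4)·(1.4) + (1.4)·(1.4)) / 4 = 9.2/4 = 2.3
  s[U,V] = ((-1.6)·(-2.8) + (0.4)·(-2.8) + (-1.6)·(3.2) + (1.4)·(3.2) + (1.4)·(-0.8)) / 4 = 1.6/4 = 0.4
  s[U,W] = ((-1.6)·(-1.6) + (0.4)·(-1.6) + (-1.6)·(4.4) + (1.4)·(-1.6) + (1.4)·(0.4)) / 4 = -6.8/4 = -1.7
  s[V,V] = ((-2.8)·(-2.8) + (-2.8)·(-2.8) + (3.2)·(3.2) + (3.2)·(3.2) + (-0.8)·(-0.8)) / 4 = 36.8/4 = 9.2
  s[V,W] = ((-2.8)·(-1.6) + (-2.8)·(-1.6) + (3.2)·(4.4) + (3.2)·(-1.6) + (-0.8)·(0.4)) / 4 = 17.6/4 = 4.4
  s[W,W] = ((-1.6)·(-1.6) + (-1.6)·(-1.6) + (4.4)·(4.4) + (-1.6)·(-1.6) + (0.4)·(0.4)) / 4 = 27.2/4 = 6.8
  Sample standard deviations s_i = √(s[i,i]):
  s(U) = √(2.3) = 1.5166
  s(V) = √(9.2) = 3.0332
  s(W) = √(6.8) = 2.6077

Step 3 — r_{ij} = s_{ij} / (s_i · s_j):
  r[U,U] = 1 (diagonal).
  r[U,V] = 0.4 / (1.5166 · 3.0332) = 0.4 / 4.6 = 0.087
  r[U,W] = -1.7 / (1.5166 · 2.6077) = -1.7 / 3.9547 = -0.4299
  r[V,V] = 1 (diagonal).
  r[V,W] = 4.4 / (3.0332 · 2.6077) = 4.4 / 7.9095 = 0.5563
  r[W,W] = 1 (diagonal).

R is symmetric with unit diagonal. Assembling:

R = [[1, 0.087, -0.4299],
 [0.087, 1, 0.5563],
 [-0.4299, 0.5563, 1]]


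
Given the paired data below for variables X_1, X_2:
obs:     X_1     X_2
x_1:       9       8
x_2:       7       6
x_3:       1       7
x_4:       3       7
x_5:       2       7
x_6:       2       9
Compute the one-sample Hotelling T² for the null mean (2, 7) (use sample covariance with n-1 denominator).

Step 1 — sample mean vector:
  mean(X_1) = (9 + 7 + 1 + 3 + 2 + 2) / 6 = 24/6 = 4
  mean(X_2) = (8 + 6 + 7 + 7 + 7 + 9) / 6 = 44/6 = 7.3333
  x̄ = (4, 7.3333),  deviation x̄ - mu_0 = (4, 7.3333) - (2, 7) = (2, 0.3333).

Step 2 — sample covariance matrix, S[i,j] = (1/(n-1)) · Σ_k (x_{k,i} - mean_i) · (x_{k,j} - mean_j), divisor n-1 = 5:
  S[X_1,X_1] = ((5)·(5) + (3)·(3) + (-3)·(-3) + (-1)·(-1) + (-2)·(-2) + (-2)·(-2)) / 5 = 52/5 = 10.4
  S[X_1,X_2] = ((5)·(0.6667) + (3)·(-1.3333) + (-3)·(-0.3333) + (-1)·(-0.3333) + (-2)·(-0.3333) + (-2)·(1.6667)) / 5 = -2/5 = -0.4
  S[X_2,X_2] = ((0.6667)·(0.6667) + (-1.3333)·(-1.3333) + (-0.3333)·(-0.3333) + (-0.3333)·(-0.3333) + (-0.3333)·(-0.3333) + (1.6667)·(1.6667)) / 5 = 5.3333/5 = 1.0667
  S = [[10.4, -0.4],
 [-0.4, 1.0667]].

Step 3 — invert S. det(S) = 10.4·1.0667 - (-0.4)² = 10.9333.
  S^{-1} = (1/det) · [[d, -b], [-b, a]] = [[0.0976, 0.0366],
 [0.0366, 0.9512]].

Step 4 — quadratic form (x̄ - mu_0)^T · S^{-1} · (x̄ - mu_0):
  S^{-1} · (x̄ - mu_0) = (0.2073, 0.3902),
  (x̄ - mu_0)^T · [...] = (2)·(0.2073) + (0.3333)·(0.3902) = 0.5447.

Step 5 — scale by n: T² = 6 · 0.5447 = 3.2683.

T² ≈ 3.2683


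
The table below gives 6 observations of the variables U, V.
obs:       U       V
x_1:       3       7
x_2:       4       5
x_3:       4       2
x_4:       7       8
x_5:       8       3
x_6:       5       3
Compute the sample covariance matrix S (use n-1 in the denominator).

Step 1 — column means:
  mean(U) = (3 + 4 + 4 + 7 + 8 + 5) / 6 = 31/6 = 5.1667
  mean(V) = (7 + 5 + 2 + 8 + 3 + 3) / 6 = 28/6 = 4.6667

Step 2 — sample covariance S[i,j] = (1/(n-1)) · Σ_k (x_{k,i} - mean_i) · (x_{k,j} - mean_j), with n-1 = 5.
  S[U,U] = ((-2.1667)·(-2.1667) + (-1.1667)·(-1.1667) + (-1.1667)·(-1.1667) + (1.8333)·(1.8333) + (2.8333)·(2.8333) + (-0.1667)·(-0.1667)) / 5 = 18.8333/5 = 3.7667
  S[U,V] = ((-2.1667)·(2.3333) + (-1.1667)·(0.3333) + (-1.1667)·(-2.6667) + (1.8333)·(3.3333) + (2.8333)·(-1.6667) + (-0.1667)·(-1.6667)) / 5 = -0.6667/5 = -0.1333
  S[V,V] = ((2.3333)·(2.3333) + (0.3333)·(0.3333) + (-2.6667)·(-2.6667) + (3.3333)·(3.3333) + (-1.6667)·(-1.6667) + (-1.6667)·(-1.6667)) / 5 = 29.3333/5 = 5.8667

S is symmetric (S[j,i] = S[i,j]). Assembling:

S = [[3.7667, -0.1333],
 [-0.1333, 5.8667]]


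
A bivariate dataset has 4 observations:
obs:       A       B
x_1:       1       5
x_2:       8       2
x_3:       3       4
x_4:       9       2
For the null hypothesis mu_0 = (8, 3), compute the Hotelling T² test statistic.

Step 1 — sample mean vector:
  mean(A) = (1 + 8 + 3 + 9) / 4 = 21/4 = 5.25
  mean(B) = (5 + 2 + 4 + 2) / 4 = 13/4 = 3.25
  x̄ = (5.25, 3.25),  deviation x̄ - mu_0 = (5.25, 3.25) - (8, 3) = (-2.75, 0.25).

Step 2 — sample covariance matrix, S[i,j] = (1/(n-1)) · Σ_k (x_{k,i} - mean_i) · (x_{k,j} - mean_j), divisor n-1 = 3:
  S[A,A] = ((-4.25)·(-4.25) + (2.75)·(2.75) + (-2.25)·(-2.25) + (3.75)·(3.75)) / 3 = 44.75/3 = 14.9167
  S[A,B] = ((-4.25)·(1.75) + (2.75)·(-1.25) + (-2.25)·(0.75) + (3.75)·(-1.25)) / 3 = -17.25/3 = -5.75
  S[B,B] = ((1.75)·(1.75) + (-1.25)·(-1.25) + (0.75)·(0.75) + (-1.25)·(-1.25)) / 3 = 6.75/3 = 2.25
  S = [[14.9167, -5.75],
 [-5.75, 2.25]].

Step 3 — invert S. det(S) = 14.9167·2.25 - (-5.75)² = 0.5.
  S^{-1} = (1/det) · [[d, -b], [-b, a]] = [[4.5, 11.5],
 [11.5, 29.8333]].

Step 4 — quadratic form (x̄ - mu_0)^T · S^{-1} · (x̄ - mu_0):
  S^{-1} · (x̄ - mu_0) = (-9.5, -24.1667),
  (x̄ - mu_0)^T · [...] = (-2.75)·(-9.5) + (0.25)·(-24.1667) = 20.0833.

Step 5 — scale by n: T² = 4 · 20.0833 = 80.3333.

T² ≈ 80.3333


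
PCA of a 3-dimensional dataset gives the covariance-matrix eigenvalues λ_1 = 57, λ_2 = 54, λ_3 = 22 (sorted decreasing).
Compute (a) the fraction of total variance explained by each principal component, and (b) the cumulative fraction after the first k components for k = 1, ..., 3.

Step 1 — total variance = trace(Sigma) = Σ λ_i = 57 + 54 + 22 = 133.

Step 2 — fraction explained by component i = λ_i / Σ λ:
  PC1: 57/133 = 0.4286
  PC2: 54/133 = 0.406
  PC3: 22/133 = 0.1654

Step 3 — cumulative fraction after k components = (λ_1 + ... + λ_k) / Σ λ:
  k = 1: 57/133 = 0.4286
  k = 2: (57 + 54)/133 = 111/133 = 0.8346
  k = 3: (57 + 54 + 22)/133 = 133/133 = 1

Summary (fraction, with percent):

explained: PC1 0.4286 (42.86%), PC2 0.406 (40.6%), PC3 0.1654 (16.54%);  cumulative: 0.4286, 0.8346, 1


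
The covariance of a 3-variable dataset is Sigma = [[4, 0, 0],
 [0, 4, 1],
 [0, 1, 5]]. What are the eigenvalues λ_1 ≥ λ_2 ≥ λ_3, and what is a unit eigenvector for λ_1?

Step 1 — characteristic polynomial p(λ) = det(λI - Sigma) = λ³ - tr·λ² + c_1·λ - det, where tr = trace, c_1 = sum of the principal 2×2 minors, det = det(Sigma):
  tr = 4 + 4 + 5 = 13,
  c_1 = (4·4 - (0)²) + (4·5 - (0)²) + (4·5 - (1)²) = 16 + 20 + 19 = 55,
  det = 4·(4·5 - (1)²) - (0)·((0)·5 - (1)·(0)) + (0)·((0)·(1) - 4·(0)) = 4·(19) - (0)·(0) + (0)·(0) = 76.
  So p(λ) = λ³ - 13λ² + 55λ - 76.
Step 2 — look for an integer root (rational root theorem: any rational root is an integer divisor of 76). Testing λ = 4:
  p(4) = 64 - 208 + 220 - 76 = 0  ✓
  Dividing out (λ - 4): p(λ) = (λ - 4)(λ² - 9λ + 19).
Step 3 — remaining eigenvalues from the quadratic λ² - 9λ + 19 = 0:
  Δ = 9² - 4·19 = 81 - 76 = 5,  λ = (9 ± √5)/2 = (9 ± 2.2361)/2 ≈ 5.618 or 3.382.
  Sorted: λ_1 = 5.618,  λ_2 = 4,  λ_3 = 3.382  (check: sum = 13 = tr ✓).

Step 4 — unit eigenvector for λ_1 ≈ 5.618: v spans the null space of (Sigma - λ_1 I), whose rows are
  r_1 = (-1.618, 0, 0),  r_2 = (0, -1.618, 1),  r_3 = (0, 1, -0.618).
  v is orthogonal to every row, so take v ∝ r_1 × r_2 = ((0)·(1) - (0)·(-1.618), (0)·(0) - (-1.618)·(1), (-1.618)·(-1.618) - (0)·(0)) ≈ (0, 1.618, 2.618).
  Let u = (0, 1.618, 2.618).
  ||u|| = √((0)² + (1.618)² + (2.618)²) = √(9.4721) ≈ 3.0777,  v_1 = u/||u|| ≈ (0, 0.5257, 0.8507) (||v_1|| = 1).

λ_1 = 5.618,  λ_2 = 4,  λ_3 = 3.382;  v_1 ≈ (0, 0.5257, 0.8507)


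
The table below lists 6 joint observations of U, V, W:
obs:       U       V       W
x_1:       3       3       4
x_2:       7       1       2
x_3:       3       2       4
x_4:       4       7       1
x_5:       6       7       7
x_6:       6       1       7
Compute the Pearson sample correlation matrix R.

Step 1 — column means:
  mean(U) = (3 + 7 + 3 + 4 + 6 + 6) / 6 = 29/6 = 4.8333
  mean(V) = (3 + 1 + 2 + 7 + 7 + 1) / 6 = 21/6 = 3.5
  mean(W) = (4 + 2 + 4 + 1 + 7 + 7) / 6 = 25/6 = 4.1667

Step 2 — sample variances and covariances s[i,j] = (1/(n-1)) · Σ_k (x_{k,i} - mean_i) · (x_{k,j} - mean_j), with n-1 = 5:
  s[U,U] = ((-1.8333)·(-1.8333) + (2.1667)·(2.1667) + (-1.8333)·(-1.8333) + (-0.8333)·(-0.8333) + (1.1667)·(1.1667) + (1.1667)·(1.1667)) / 5 = 14.8333/5 = 2.9667
  s[U,V] = ((-1.8333)·(-0.5) + (2.1667)·(-2.5) + (-1.8333)·(-1.5) + (-0.8333)·(3.5) + (1.1667)·(3.5) + (1.1667)·(-2.5)) / 5 = -3.5/5 = -0.7
  s[U,W] = ((-1.8333)·(-0.1667) + (2.1667)·(-2.1667) + (-1.8333)·(-0.1667) + (-0.8333)·(-3.1667) + (1.1667)·(2.8333) + (1.1667)·(2.8333)) / 5 = 5.1667/5 = 1.0333
  s[V,V] = ((-0.5)·(-0.5) + (-2.5)·(-2.5) + (-1.5)·(-1.5) + (3.5)·(3.5) + (3.5)·(3.5) + (-2.5)·(-2.5)) / 5 = 39.5/5 = 7.9
  s[V,W] = ((-0.5)·(-0.1667) + (-2.5)·(-2.1667) + (-1.5)·(-0.1667) + (3.5)·(-3.1667) + (3.5)·(2.8333) + (-2.5)·(2.8333)) / 5 = -2.5/5 = -0.5
  s[W,W] = ((-0.1667)·(-0.1667) + (-2.1667)·(-2.1667) + (-0.1667)·(-0.1667) + (-3.1667)·(-3.1667) + (2.8333)·(2.8333) + (2.8333)·(2.8333)) / 5 = 30.8333/5 = 6.1667
  Sample standard deviations s_i = √(s[i,i]):
  s(U) = √(2.9667) = 1.7224
  s(V) = √(7.9) = 2.8107
  s(W) = √(6.1667) = 2.4833

Step 3 — r_{ij} = s_{ij} / (s_i · s_j):
  r[U,U] = 1 (diagonal).
  r[U,V] = -0.7 / (1.7224 · 2.8107) = -0.7 / 4.8411 = -0.1446
  r[U,W] = 1.0333 / (1.7224 · 2.4833) = 1.0333 / 4.2772 = 0.2416
  r[V,V] = 1 (diagonal).
  r[V,W] = -0.5 / (2.8107 · 2.4833) = -0.5 / 6.9797 = -0.0716
  r[W,W] = 1 (diagonal).

R is symmetric with unit diagonal. Assembling:

R = [[1, -0.1446, 0.2416],
 [-0.1446, 1, -0.0716],
 [0.2416, -0.0716, 1]]


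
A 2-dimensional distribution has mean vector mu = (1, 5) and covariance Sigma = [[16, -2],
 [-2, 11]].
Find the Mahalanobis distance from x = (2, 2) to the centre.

Step 1 — centre the observation: (x - mu) = (1, -3).

Step 2 — invert Sigma. det(Sigma) = 16·11 - (-2)² = 172.
  Sigma^{-1} = (1/det) · [[d, -b], [-b, a]] = [[0.064, 0.0116],
 [0.0116, 0.093]].

Step 3 — form the quadratic (x - mu)^T · Sigma^{-1} · (x - mu):
  Sigma^{-1} · (x - mu) = (0.0291, -0.2674).
  (x - mu)^T · [Sigma^{-1} · (x - mu)] = (1)·(0.0291) + (-3)·(-0.2674) = 0.8314.

Step 4 — take square root: d = √(0.8314) ≈ 0.9118.

d(x, mu) = √(0.8314) ≈ 0.9118


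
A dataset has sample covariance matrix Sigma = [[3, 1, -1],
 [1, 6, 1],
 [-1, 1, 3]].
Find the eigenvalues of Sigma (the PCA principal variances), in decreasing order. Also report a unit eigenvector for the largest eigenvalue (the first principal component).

Step 1 — characteristic polynomial p(λ) = det(λI - Sigma) = λ³ - tr·λ² + c_1·λ - det, where tr = trace, c_1 = sum of the principal 2×2 minors, det = det(Sigma):
  tr = 3 + 6 + 3 = 12,
  c_1 = (3·6 - (1)²) + (3·3 - (-1)²) + (6·3 - (1)²) = 17 + 8 + 17 = 42,
  det = 3·(6·3 - (1)²) - (1)·((1)·3 - (1)·(-1)) + (-1)·((1)·(1) - 6·(-1)) = 3·(17) - (1)·(4) + (-1)·(7) = 40.
  So p(λ) = λ³ - 12λ² + 42λ - 40.
Step 2 — look for an integer root (rational root theorem: any rational root is an integer divisor of 40). Testing λ = 4:
  p(4) = 64 - 192 + 168 - 40 = 0  ✓
  Dividing out (λ - 4): p(λ) = (λ - 4)(λ² - 8λ + 10).
Step 3 — remaining eigenvalues from the quadratic λ² - 8λ + 10 = 0:
  Δ = 8² - 4·10 = 64 - 40 = 24,  λ = (8 ± √24)/2 = (8 ± 4.899)/2 ≈ 6.4495 or 1.5505.
  Sorted: λ_1 = 6.4495,  λ_2 = 4,  λ_3 = 1.5505  (check: sum = 12 = tr ✓).

Step 4 — unit eigenvector for λ_1 ≈ 6.4495: v spans the null space of (Sigma - λ_1 I), whose rows are
  r_1 = (-3.4495, 1, -1),  r_2 = (1, -0.4495, 1),  r_3 = (-1, 1, -3.4495).
  v is orthogonal to every row, so take v ∝ r_1 × r_2 = ((1)·(1) - (-1)·(-0.4495), (-1)·(1) - (-3.4495)·(1), (-3.4495)·(-0.4495) - (1)·(1)) ≈ (0.5505, 2.4495, 0.5505).
  Let u = (0.5505, 2.4495, 0.5505).
  ||u|| = √((0.5505)² + (2.4495)² + (0.5505)²) = √(6.6061) ≈ 2.5702,  v_1 = u/||u|| ≈ (0.2142, 0.953, 0.2142) (||v_1|| = 1).

λ_1 = 6.4495,  λ_2 = 4,  λ_3 = 1.5505;  v_1 ≈ (0.2142, 0.953, 0.2142)


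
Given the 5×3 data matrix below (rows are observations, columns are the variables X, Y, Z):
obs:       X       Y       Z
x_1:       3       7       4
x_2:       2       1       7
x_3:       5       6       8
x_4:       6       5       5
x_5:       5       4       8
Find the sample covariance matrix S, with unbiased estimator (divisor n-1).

Step 1 — column means:
  mean(X) = (3 + 2 + 5 + 6 + 5) / 5 = 21/5 = 4.2
  mean(Y) = (7 + 1 + 6 + 5 + 4) / 5 = 23/5 = 4.6
  mean(Z) = (4 + 7 + 8 + 5 + 8) / 5 = 32/5 = 6.4

Step 2 — sample covariance S[i,j] = (1/(n-1)) · Σ_k (x_{k,i} - mean_i) · (x_{k,j} - mean_j), with n-1 = 4.
  S[X,X] = ((-1.2)·(-1.2) + (-2.2)·(-2.2) + (0.8)·(0.8) + (1.8)·(1.8) + (0.8)·(0.8)) / 4 = 10.8/4 = 2.7
  S[X,Y] = ((-1.2)·(2.4) + (-2.2)·(-3.6) + (0.8)·(1.4) + (1.8)·(0.4) + (0.8)·(-0.6)) / 4 = 6.4/4 = 1.6
  S[X,Z] = ((-1.2)·(-2.4) + (-2.2)·(0.6) + (0.8)·(1.6) + (1.8)·(-1.4) + (0.8)·(1.6)) / 4 = 1.6/4 = 0.4
  S[Y,Y] = ((2.4)·(2.4) + (-3.6)·(-3.6) + (1.4)·(1.4) + (0.4)·(0.4) + (-0.6)·(-0.6)) / 4 = 21.2/4 = 5.3
  S[Y,Z] = ((2.4)·(-2.4) + (-3.6)·(0.6) + (1.4)·(1.6) + (0.4)·(-1.4) + (-0.6)·(1.6)) / 4 = -7.2/4 = -1.8
  S[Z,Z] = ((-2.4)·(-2.4) + (0.6)·(0.6) + (1.6)·(1.6) + (-1.4)·(-1.4) + (1.6)·(1.6)) / 4 = 13.2/4 = 3.3

S is symmetric (S[j,i] = S[i,j]). Assembling:

S = [[2.7, 1.6, 0.4],
 [1.6, 5.3, -1.8],
 [0.4, -1.8, 3.3]]


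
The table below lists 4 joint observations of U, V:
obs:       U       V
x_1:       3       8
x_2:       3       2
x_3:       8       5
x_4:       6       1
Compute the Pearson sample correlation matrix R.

Step 1 — column means:
  mean(U) = (3 + 3 + 8 + 6) / 4 = 20/4 = 5
  mean(V) = (8 + 2 + 5 + 1) / 4 = 16/4 = 4

Step 2 — sample variances and covariances s[i,j] = (1/(n-1)) · Σ_k (x_{k,i} - mean_i) · (x_{k,j} - mean_j), with n-1 = 3:
  s[U,U] = ((-2)·(-2) + (-2)·(-2) + (3)·(3) + (1)·(1)) / 3 = 18/3 = 6
  s[U,V] = ((-2)·(4) + (-2)·(-2) + (3)·(1) + (1)·(-3)) / 3 = -4/3 = -1.3333
  s[V,V] = ((4)·(4) + (-2)·(-2) + (1)·(1) + (-3)·(-3)) / 3 = 30/3 = 10
  Sample standard deviations s_i = √(s[i,i]):
  s(U) = √(6) = 2.4495
  s(V) = √(10) = 3.1623

Step 3 — r_{ij} = s_{ij} / (s_i · s_j):
  r[U,U] = 1 (diagonal).
  r[U,V] = -1.3333 / (2.4495 · 3.1623) = -1.3333 / 7.746 = -0.1721
  r[V,V] = 1 (diagonal).

R is symmetric with unit diagonal. Assembling:

R = [[1, -0.1721],
 [-0.1721, 1]]


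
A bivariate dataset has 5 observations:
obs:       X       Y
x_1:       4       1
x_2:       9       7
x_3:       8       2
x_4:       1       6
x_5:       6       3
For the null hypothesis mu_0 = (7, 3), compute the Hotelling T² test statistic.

Step 1 — sample mean vector:
  mean(X) = (4 + 9 + 8 + 1 + 6) / 5 = 28/5 = 5.6
  mean(Y) = (1 + 7 + 2 + 6 + 3) / 5 = 19/5 = 3.8
  x̄ = (5.6, 3.8),  deviation x̄ - mu_0 = (5.6, 3.8) - (7, 3) = (-1.4, 0.8).

Step 2 — sample covariance matrix, S[i,j] = (1/(n-1)) · Σ_k (x_{k,i} - mean_i) · (x_{k,j} - mean_j), divisor n-1 = 4:
  S[X,X] = ((-1.6)·(-1.6) + (3.4)·(3.4) + (2.4)·(2.4) + (-4.6)·(-4.6) + (0.4)·(0.4)) / 4 = 41.2/4 = 10.3
  S[X,Y] = ((-1.6)·(-2.8) + (3.4)·(3.2) + (2.4)·(-1.8) + (-4.6)·(2.2) + (0.4)·(-0.8)) / 4 = 0.6/4 = 0.15
  S[Y,Y] = ((-2.8)·(-2.8) + (3.2)·(3.2) + (-1.8)·(-1.8) + (2.2)·(2.2) + (-0.8)·(-0.8)) / 4 = 26.8/4 = 6.7
  S = [[10.3, 0.15],
 [0.15, 6.7]].

Step 3 — invert S. det(S) = 10.3·6.7 - (0.15)² = 68.9875.
  S^{-1} = (1/det) · [[d, -b], [-b, a]] = [[0.0971, -0.0022],
 [-0.0022, 0.1493]].

Step 4 — quadratic form (x̄ - mu_0)^T · S^{-1} · (x̄ - mu_0):
  S^{-1} · (x̄ - mu_0) = (-0.1377, 0.1225),
  (x̄ - mu_0)^T · [...] = (-1.4)·(-0.1377) + (0.8)·(0.1225) = 0.2908.

Step 5 — scale by n: T² = 5 · 0.2908 = 1.4539.

T² ≈ 1.4539


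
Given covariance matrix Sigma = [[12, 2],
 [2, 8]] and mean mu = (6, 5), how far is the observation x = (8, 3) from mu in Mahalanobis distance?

Step 1 — centre the observation: (x - mu) = (2, -2).

Step 2 — invert Sigma. det(Sigma) = 12·8 - (2)² = 92.
  Sigma^{-1} = (1/det) · [[d, -b], [-b, a]] = [[0.087, -0.0217],
 [-0.0217, 0.1304]].

Step 3 — form the quadratic (x - mu)^T · Sigma^{-1} · (x - mu):
  Sigma^{-1} · (x - mu) = (0.2174, -0.3043).
  (x - mu)^T · [Sigma^{-1} · (x - mu)] = (2)·(0.2174) + (-2)·(-0.3043) = 1.0435.

Step 4 — take square root: d = √(1.0435) ≈ 1.0215.

d(x, mu) = √(1.0435) ≈ 1.0215


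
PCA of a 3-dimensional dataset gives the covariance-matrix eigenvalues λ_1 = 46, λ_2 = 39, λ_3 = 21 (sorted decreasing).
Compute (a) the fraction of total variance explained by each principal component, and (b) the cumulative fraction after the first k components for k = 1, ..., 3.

Step 1 — total variance = trace(Sigma) = Σ λ_i = 46 + 39 + 21 = 106.

Step 2 — fraction explained by component i = λ_i / Σ λ:
  PC1: 46/106 = 0.434
  PC2: 39/106 = 0.3679
  PC3: 21/106 = 0.1981

Step 3 — cumulative fraction after k components = (λ_1 + ... + λ_k) / Σ λ:
  k = 1: 46/106 = 0.434
  k = 2: (46 + 39)/106 = 85/106 = 0.8019
  k = 3: (46 + 39 + 21)/106 = 106/106 = 1

Summary (fraction, with percent):

explained: PC1 0.434 (43.4%), PC2 0.3679 (36.79%), PC3 0.1981 (19.81%);  cumulative: 0.434, 0.8019, 1


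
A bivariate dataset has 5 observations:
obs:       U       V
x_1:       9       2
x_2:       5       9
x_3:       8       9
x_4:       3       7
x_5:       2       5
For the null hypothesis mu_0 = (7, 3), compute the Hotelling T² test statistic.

Step 1 — sample mean vector:
  mean(U) = (9 + 5 + 8 + 3 + 2) / 5 = 27/5 = 5.4
  mean(V) = (2 + 9 + 9 + 7 + 5) / 5 = 32/5 = 6.4
  x̄ = (5.4, 6.4),  deviation x̄ - mu_0 = (5.4, 6.4) - (7, 3) = (-1.6, 3.4).

Step 2 — sample covariance matrix, S[i,j] = (1/(n-1)) · Σ_k (x_{k,i} - mean_i) · (x_{k,j} - mean_j), divisor n-1 = 4:
  S[U,U] = ((3.6)·(3.6) + (-0.4)·(-0.4) + (2.6)·(2.6) + (-2.4)·(-2.4) + (-3.4)·(-3.4)) / 4 = 37.2/4 = 9.3
  S[U,V] = ((3.6)·(-4.4) + (-0.4)·(2.6) + (2.6)·(2.6) + (-2.4)·(0.6) + (-3.4)·(-1.4)) / 4 = -6.8/4 = -1.7
  S[V,V] = ((-4.4)·(-4.4) + (2.6)·(2.6) + (2.6)·(2.6) + (0.6)·(0.6) + (-1.4)·(-1.4)) / 4 = 35.2/4 = 8.8
  S = [[9.3, -1.7],
 [-1.7, 8.8]].

Step 3 — invert S. det(S) = 9.3·8.8 - (-1.7)² = 78.95.
  S^{-1} = (1/det) · [[d, -b], [-b, a]] = [[0.1115, 0.0215],
 [0.0215, 0.1178]].

Step 4 — quadratic form (x̄ - mu_0)^T · S^{-1} · (x̄ - mu_0):
  S^{-1} · (x̄ - mu_0) = (-0.1051, 0.3661),
  (x̄ - mu_0)^T · [...] = (-1.6)·(-0.1051) + (3.4)·(0.3661) = 1.4128.

Step 5 — scale by n: T² = 5 · 1.4128 = 7.064.

T² ≈ 7.064


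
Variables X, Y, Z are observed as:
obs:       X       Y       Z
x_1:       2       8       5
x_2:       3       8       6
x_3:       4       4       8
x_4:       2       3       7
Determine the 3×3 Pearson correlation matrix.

Step 1 — column means:
  mean(X) = (2 + 3 + 4 + 2) / 4 = 11/4 = 2.75
  mean(Y) = (8 + 8 + 4 + 3) / 4 = 23/4 = 5.75
  mean(Z) = (5 + 6 + 8 + 7) / 4 = 26/4 = 6.5

Step 2 — sample variances and covariances s[i,j] = (1/(n-1)) · Σ_k (x_{k,i} - mean_i) · (x_{k,j} - mean_j), with n-1 = 3:
  s[X,X] = ((-0.75)·(-0.75) + (0.25)·(0.25) + (1.25)·(1.25) + (-0.75)·(-0.75)) / 3 = 2.75/3 = 0.9167
  s[X,Y] = ((-0.75)·(2.25) + (0.25)·(2.25) + (1.25)·(-1.75) + (-0.75)·(-2.75)) / 3 = -1.25/3 = -0.4167
  s[X,Z] = ((-0.75)·(-1.5) + (0.25)·(-0.5) + (1.25)·(1.5) + (-0.75)·(0.5)) / 3 = 2.5/3 = 0.8333
  s[Y,Y] = ((2.25)·(2.25) + (2.25)·(2.25) + (-1.75)·(-1.75) + (-2.75)·(-2.75)) / 3 = 20.75/3 = 6.9167
  s[Y,Z] = ((2.25)·(-1.5) + (2.25)·(-0.5) + (-1.75)·(1.5) + (-2.75)·(0.5)) / 3 = -8.5/3 = -2.8333
  s[Z,Z] = ((-1.5)·(-1.5) + (-0.5)·(-0.5) + (1.5)·(1.5) + (0.5)·(0.5)) / 3 = 5/3 = 1.6667
  Sample standard deviations s_i = √(s[i,i]):
  s(X) = √(0.9167) = 0.9574
  s(Y) = √(6.9167) = 2.63
  s(Z) = √(1.6667) = 1.291

Step 3 — r_{ij} = s_{ij} / (s_i · s_j):
  r[X,X] = 1 (diagonal).
  r[X,Y] = -0.4167 / (0.9574 · 2.63) = -0.4167 / 2.518 = -0.1655
  r[X,Z] = 0.8333 / (0.9574 · 1.291) = 0.8333 / 1.236 = 0.6742
  r[Y,Y] = 1 (diagonal).
  r[Y,Z] = -2.8333 / (2.63 · 1.291) = -2.8333 / 3.3953 = -0.8345
  r[Z,Z] = 1 (diagonal).

R is symmetric with unit diagonal. Assembling:

R = [[1, -0.1655, 0.6742],
 [-0.1655, 1, -0.8345],
 [0.6742, -0.8345, 1]]


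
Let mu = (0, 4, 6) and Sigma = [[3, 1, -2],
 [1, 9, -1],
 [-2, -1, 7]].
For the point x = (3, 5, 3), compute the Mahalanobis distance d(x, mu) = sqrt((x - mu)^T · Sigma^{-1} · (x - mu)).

Step 1 — centre the observation: (x - mu) = (3, 1, -3).

Step 2 — invert Sigma (cofactor / det for 3×3, or solve directly):
  Sigma^{-1} = [[0.4218, -0.034, 0.1156],
 [-0.034, 0.1156, 0.0068],
 [0.1156, 0.0068, 0.1769]].

Step 3 — form the quadratic (x - mu)^T · Sigma^{-1} · (x - mu):
  Sigma^{-1} · (x - mu) = (0.8844, -0.0068, -0.1769).
  (x - mu)^T · [Sigma^{-1} · (x - mu)] = (3)·(0.8844) + (1)·(-0.0068) + (-3)·(-0.1769) = 3.1769.

Step 4 — take square root: d = √(3.1769) ≈ 1.7824.

d(x, mu) = √(3.1769) ≈ 1.7824


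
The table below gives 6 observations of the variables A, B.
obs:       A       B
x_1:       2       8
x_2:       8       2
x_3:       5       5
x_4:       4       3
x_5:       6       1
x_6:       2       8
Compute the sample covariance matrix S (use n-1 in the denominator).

Step 1 — column means:
  mean(A) = (2 + 8 + 5 + 4 + 6 + 2) / 6 = 27/6 = 4.5
  mean(B) = (8 + 2 + 5 + 3 + 1 + 8) / 6 = 27/6 = 4.5

Step 2 — sample covariance S[i,j] = (1/(n-1)) · Σ_k (x_{k,i} - mean_i) · (x_{k,j} - mean_j), with n-1 = 5.
  S[A,A] = ((-2.5)·(-2.5) + (3.5)·(3.5) + (0.5)·(0.5) + (-0.5)·(-0.5) + (1.5)·(1.5) + (-2.5)·(-2.5)) / 5 = 27.5/5 = 5.5
  S[A,B] = ((-2.5)·(3.5) + (3.5)·(-2.5) + (0.5)·(0.5) + (-0.5)·(-1.5) + (1.5)·(-3.5) + (-2.5)·(3.5)) / 5 = -30.5/5 = -6.1
  S[B,B] = ((3.5)·(3.5) + (-2.5)·(-2.5) + (0.5)·(0.5) + (-1.5)·(-1.5) + (-3.5)·(-3.5) + (3.5)·(3.5)) / 5 = 45.5/5 = 9.1

S is symmetric (S[j,i] = S[i,j]). Assembling:

S = [[5.5, -6.1],
 [-6.1, 9.1]]


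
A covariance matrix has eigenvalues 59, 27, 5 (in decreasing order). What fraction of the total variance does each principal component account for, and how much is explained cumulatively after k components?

Step 1 — total variance = trace(Sigma) = Σ λ_i = 59 + 27 + 5 = 91.

Step 2 — fraction explained by component i = λ_i / Σ λ:
  PC1: 59/91 = 0.6484
  PC2: 27/91 = 0.2967
  PC3: 5/91 = 0.0549

Step 3 — cumulative fraction after k components = (λ_1 + ... + λ_k) / Σ λ:
  k = 1: 59/91 = 0.6484
  k = 2: (59 + 27)/91 = 86/91 = 0.9451
  k = 3: (59 + 27 + 5)/91 = 91/91 = 1

Summary (fraction, with percent):

explained: PC1 0.6484 (64.84%), PC2 0.2967 (29.67%), PC3 0.0549 (5.49%);  cumulative: 0.6484, 0.9451, 1


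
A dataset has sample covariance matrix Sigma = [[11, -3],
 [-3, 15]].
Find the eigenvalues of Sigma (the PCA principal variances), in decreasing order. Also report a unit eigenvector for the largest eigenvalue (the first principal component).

Step 1 — characteristic polynomial of 2×2 Sigma:
  det(Sigma - λI) = λ² - trace · λ + det = 0.
  trace = 11 + 15 = 26, det = 11·15 - (-3)² = 156.
Step 2 — discriminant:
  Δ = trace² - 4·det = 676 - 624 = 52.
Step 3 — eigenvalues:
  λ = (trace ± √Δ)/2 = (26 ± 7.2111)/2,
  λ_1 = 16.6056,  λ_2 = 9.3944.

Step 4 — unit eigenvector for λ_1: solve (Sigma - λ_1 I)v = 0. First row:
  (11 - 16.6056)·v_x + (-3)·v_y = 0, i.e. (-5.6056)·v_x + (-3)·v_y = 0,
  so v ∝ (b, λ_1 - a) = (-3, 5.6056); multiply by -1 so the first entry is positive: u = (3, -5.6056).
  ||u|| = √((3)² + (-5.6056)²) = √(40.4222) ≈ 6.3578,
  v_1 = u/||u|| ≈ (0.4719, -0.8817) (||v_1|| = 1).

λ_1 = 16.6056,  λ_2 = 9.3944;  v_1 ≈ (0.4719, -0.8817)


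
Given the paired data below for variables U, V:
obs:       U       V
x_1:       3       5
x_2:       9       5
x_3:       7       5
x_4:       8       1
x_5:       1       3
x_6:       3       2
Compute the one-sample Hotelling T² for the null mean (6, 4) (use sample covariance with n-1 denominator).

Step 1 — sample mean vector:
  mean(U) = (3 + 9 + 7 + 8 + 1 + 3) / 6 = 31/6 = 5.1667
  mean(V) = (5 + 5 + 5 + 1 + 3 + 2) / 6 = 21/6 = 3.5
  x̄ = (5.1667, 3.5),  deviation x̄ - mu_0 = (5.1667, 3.5) - (6, 4) = (-0.8333, -0.5).

Step 2 — sample covariance matrix, S[i,j] = (1/(n-1)) · Σ_k (x_{k,i} - mean_i) · (x_{k,j} - mean_j), divisor n-1 = 5:
  S[U,U] = ((-2.1667)·(-2.1667) + (3.8333)·(3.8333) + (1.8333)·(1.8333) + (2.8333)·(2.8333) + (-4.1667)·(-4.1667) + (-2.1667)·(-2.1667)) / 5 = 52.8333/5 = 10.5667
  S[U,V] = ((-2.1667)·(1.5) + (3.8333)·(1.5) + (1.8333)·(1.5) + (2.8333)·(-2.5) + (-4.1667)·(-0.5) + (-2.1667)·(-1.5)) / 5 = 3.5/5 = 0.7
  S[V,V] = ((1.5)·(1.5) + (1.5)·(1.5) + (1.5)·(1.5) + (-2.5)·(-2.5) + (-0.5)·(-0.5) + (-1.5)·(-1.5)) / 5 = 15.5/5 = 3.1
  S = [[10.5667, 0.7],
 [0.7, 3.1]].

Step 3 — invert S. det(S) = 10.5667·3.1 - (0.7)² = 32.2667.
  S^{-1} = (1/det) · [[d, -b], [-b, a]] = [[0.0961, -0.0217],
 [-0.0217, 0.3275]].

Step 4 — quadratic form (x̄ - mu_0)^T · S^{-1} · (x̄ - mu_0):
  S^{-1} · (x̄ - mu_0) = (-0.0692, -0.1457),
  (x̄ - mu_0)^T · [...] = (-0.8333)·(-0.0692) + (-0.5)·(-0.1457) = 0.1305.

Step 5 — scale by n: T² = 6 · 0.1305 = 0.7831.

T² ≈ 0.7831
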